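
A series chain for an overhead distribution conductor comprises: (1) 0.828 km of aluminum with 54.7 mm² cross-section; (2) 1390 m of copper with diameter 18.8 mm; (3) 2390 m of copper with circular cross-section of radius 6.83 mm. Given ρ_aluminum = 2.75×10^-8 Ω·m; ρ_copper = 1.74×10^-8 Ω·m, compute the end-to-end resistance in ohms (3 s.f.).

Seg 1: A = 54.7 mm² = 5.470e-05 m²
R_1 = (2.75×10^-8)(828)/(5.470e-05) = 0.4163 Ω
Seg 2: A = π(d/2)² = π(9.4000e-03 m)² = 2.776e-04 m²
R_2 = (1.74×10^-8)(1390)/(2.776e-04) = 0.08713 Ω
Seg 3: A = πr² = π(6.8300e-03 m)² = 1.466e-04 m²
R_3 = (1.74×10^-8)(2390)/(1.466e-04) = 0.2838 Ω
R_total = R_1 + R_2 + R_3 = 0.787 Ω

0.787 Ω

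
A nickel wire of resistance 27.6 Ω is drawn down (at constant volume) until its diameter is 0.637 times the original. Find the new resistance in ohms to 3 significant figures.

168 Ω

Volume constant ⇒ L' = L/r² with r = 0.637. R' = ρL'/A' = ρ(L/r²)/(πr²d₀²/4) = R/r⁴.
R' = 6.074 × 27.6 = 168 Ω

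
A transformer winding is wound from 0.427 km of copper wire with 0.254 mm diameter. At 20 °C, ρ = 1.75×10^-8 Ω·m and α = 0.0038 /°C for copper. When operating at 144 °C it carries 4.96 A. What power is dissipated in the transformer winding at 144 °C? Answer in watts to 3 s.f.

A = π(d/2)² = π(1.2700e-04 m)² = 5.067e-08 m²
R₍20₎ = ρL/A = (1.75×10^-8)(427)/(5.067e-08) = 147.5 Ω
R₍144₎ = R₍20₎(1 + αΔT) = 147.5 × (1 + 0.0038×124) = 217 Ω
P = I²R = (4.96)² × 217 = 5340 W

5340 W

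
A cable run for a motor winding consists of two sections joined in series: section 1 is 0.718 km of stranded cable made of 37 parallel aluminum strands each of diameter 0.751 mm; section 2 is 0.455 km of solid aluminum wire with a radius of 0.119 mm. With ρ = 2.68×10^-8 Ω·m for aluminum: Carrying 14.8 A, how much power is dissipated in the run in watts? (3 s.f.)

Section 1: A_strand = π(3.7550e-04)² = 4.430e-07 m²; R₁ = ρL/(N·A_s) = (2.68×10^-8)(718)/(37×4.430e-07) = 1.174 Ω
Section 2: A = πr² = π(1.1900e-04 m)² = 4.449e-08 m²
R₂ = (2.68×10^-8)(455)/(4.449e-08) = 274.1 Ω
R = R₁ + R₂ = 275.3 Ω
P = I²R = (14.8)² × 275.3 = 60300 W

60300 W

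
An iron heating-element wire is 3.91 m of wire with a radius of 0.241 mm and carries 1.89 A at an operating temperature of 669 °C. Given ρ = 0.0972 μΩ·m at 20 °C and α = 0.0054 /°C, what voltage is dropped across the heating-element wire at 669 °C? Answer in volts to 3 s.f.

17.7 V

ρ = 0.0972 μΩ·m = 9.72×10^-8 Ω·m
A = πr² = π(2.4100e-04 m)² = 1.825e-07 m²
R₍20₎ = ρL/A = (9.72×10^-8)(3.91)/(1.825e-07) = 2.083 Ω
R₍669₎ = R₍20₎(1 + αΔT) = 2.083 × (1 + 0.0054×649) = 9.382 Ω
V = IR = 1.89 × 9.382 = 17.7 V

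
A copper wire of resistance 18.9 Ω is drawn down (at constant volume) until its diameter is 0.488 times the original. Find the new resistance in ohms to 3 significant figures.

Volume constant ⇒ L' = L/r² with r = 0.488. R' = ρL'/A' = ρ(L/r²)/(πr²d₀²/4) = R/r⁴.
R' = 17.63 × 18.9 = 333 Ω

333 Ω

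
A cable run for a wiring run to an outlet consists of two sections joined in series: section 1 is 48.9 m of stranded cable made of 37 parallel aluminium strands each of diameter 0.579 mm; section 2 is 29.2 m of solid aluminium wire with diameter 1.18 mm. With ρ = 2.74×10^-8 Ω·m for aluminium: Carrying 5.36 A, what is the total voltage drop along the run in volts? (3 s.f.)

Section 1: A_strand = π(2.8950e-04)² = 2.633e-07 m²; R₁ = ρL/(N·A_s) = (2.74×10^-8)(48.9)/(37×2.633e-07) = 0.1375 Ω
Section 2: A = π(d/2)² = π(5.9000e-04 m)² = 1.094e-06 m²
R₂ = (2.74×10^-8)(29.2)/(1.094e-06) = 0.7316 Ω
R = R₁ + R₂ = 0.8691 Ω
V = IR = 5.36 × 0.8691 = 4.66 V

4.66 V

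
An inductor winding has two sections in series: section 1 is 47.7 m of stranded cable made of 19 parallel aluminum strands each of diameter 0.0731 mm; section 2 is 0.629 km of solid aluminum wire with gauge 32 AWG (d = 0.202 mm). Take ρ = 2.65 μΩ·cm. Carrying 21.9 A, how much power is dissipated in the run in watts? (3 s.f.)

ρ = 2.65 μΩ·cm = 2.65×10^-8 Ω·m
Section 1: A_strand = π(3.6550e-05)² = 4.197e-09 m²; R₁ = ρL/(N·A_s) = (2.65×10^-8)(47.7)/(19×4.197e-09) = 15.85 Ω
Section 2: A = π(0.202/2 mm)² = π(1.0100e-04 m)² = 3.205e-08 m²
R₂ = (2.65×10^-8)(629)/(3.205e-08) = 520.1 Ω
R = R₁ + R₂ = 536 Ω
P = I²R = (21.9)² × 536 = 2.57×10^5 W

2.57×10^5 W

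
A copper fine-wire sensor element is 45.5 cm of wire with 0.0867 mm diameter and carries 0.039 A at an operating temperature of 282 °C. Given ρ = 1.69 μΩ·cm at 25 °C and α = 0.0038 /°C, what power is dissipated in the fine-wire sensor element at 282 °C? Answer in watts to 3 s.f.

ρ = 1.69 μΩ·cm = 1.69×10^-8 Ω·m
A = π(d/2)² = π(4.3350e-05 m)² = 5.904e-09 m²
R₍25₎ = ρL/A = (1.69×10^-8)(0.455)/(5.904e-09) = 1.302 Ω
R₍282₎ = R₍25₎(1 + αΔT) = 1.302 × (1 + 0.0038×257) = 2.574 Ω
P = I²R = (0.039)² × 2.574 = 0.00392 W

0.00392 W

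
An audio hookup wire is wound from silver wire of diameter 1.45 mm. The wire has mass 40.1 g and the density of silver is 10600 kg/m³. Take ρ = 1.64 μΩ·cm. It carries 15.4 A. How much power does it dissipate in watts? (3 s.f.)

5.40 W

ρ = 1.64 μΩ·cm = 1.64×10^-8 Ω·m
A = π(d/2)² = π(7.2500e-04 m)² = 1.6513e-06 m²
L = m/(density·A) = 0.0401/(10600×1.6513e-06) = 2.291 m
R = ρL/A = (1.64×10^-8)(2.291)/(1.6513e-06) = 0.02275 Ω
P = I²R = (15.4)² × 0.02275 = 5.40 W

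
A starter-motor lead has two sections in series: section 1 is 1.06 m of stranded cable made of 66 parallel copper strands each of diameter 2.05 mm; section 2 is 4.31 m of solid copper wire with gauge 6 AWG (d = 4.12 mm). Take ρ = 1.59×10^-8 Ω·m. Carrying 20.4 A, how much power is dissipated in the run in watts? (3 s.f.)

2.17 W

Section 1: A_strand = π(1.0250e-03)² = 3.301e-06 m²; R₁ = ρL/(N·A_s) = (1.59×10^-8)(1.06)/(66×3.301e-06) = 7.737×10^-5 Ω
Section 2: A = π(4.12/2 mm)² = π(2.0600e-03 m)² = 1.333e-05 m²
R₂ = (1.59×10^-8)(4.31)/(1.333e-05) = 0.00514 Ω
R = R₁ + R₂ = 0.005218 Ω
P = I²R = (20.4)² × 0.005218 = 2.17 W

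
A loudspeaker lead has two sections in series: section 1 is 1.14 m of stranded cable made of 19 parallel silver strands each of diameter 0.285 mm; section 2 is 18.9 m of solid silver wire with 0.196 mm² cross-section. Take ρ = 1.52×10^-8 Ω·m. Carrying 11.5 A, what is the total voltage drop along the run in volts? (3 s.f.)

17.0 V

Section 1: A_strand = π(1.4250e-04)² = 6.379e-08 m²; R₁ = ρL/(N·A_s) = (1.52×10^-8)(1.14)/(19×6.379e-08) = 0.0143 Ω
Section 2: A = 0.196 mm² = 1.960e-07 m²
R₂ = (1.52×10^-8)(18.9)/(1.960e-07) = 1.466 Ω
R = R₁ + R₂ = 1.48 Ω
V = IR = 11.5 × 1.48 = 17.0 V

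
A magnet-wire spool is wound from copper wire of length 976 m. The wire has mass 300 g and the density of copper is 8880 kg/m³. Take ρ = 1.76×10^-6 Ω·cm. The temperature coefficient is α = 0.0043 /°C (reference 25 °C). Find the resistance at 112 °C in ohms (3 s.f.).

682 Ω

ρ = 1.76×10^-6 Ω·cm = 1.76×10^-8 Ω·m
A = m/(density·L) = 0.3/(8880×976) = 3.4615e-08 m²
R = ρL/A = (1.76×10^-8)(976)/(3.4615e-08) = 496.3 Ω
R(112 °C) = 496.3 × (1 + 0.0043×87) = 682 Ω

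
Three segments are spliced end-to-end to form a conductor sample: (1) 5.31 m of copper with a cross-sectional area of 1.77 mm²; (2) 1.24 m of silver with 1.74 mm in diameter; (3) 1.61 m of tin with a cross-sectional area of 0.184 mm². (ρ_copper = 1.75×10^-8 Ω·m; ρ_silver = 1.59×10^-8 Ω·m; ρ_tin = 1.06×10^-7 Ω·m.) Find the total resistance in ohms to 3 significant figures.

0.988 Ω

Seg 1: A = 1.77 mm² = 1.770e-06 m²
R_1 = (1.75×10^-8)(5.31)/(1.770e-06) = 0.0525 Ω
Seg 2: A = π(d/2)² = π(8.7000e-04 m)² = 2.378e-06 m²
R_2 = (1.59×10^-8)(1.24)/(2.378e-06) = 0.008291 Ω
Seg 3: A = 0.184 mm² = 1.840e-07 m²
R_3 = (1.06×10^-7)(1.61)/(1.840e-07) = 0.9275 Ω
R_total = R_1 + R_2 + R_3 = 0.988 Ω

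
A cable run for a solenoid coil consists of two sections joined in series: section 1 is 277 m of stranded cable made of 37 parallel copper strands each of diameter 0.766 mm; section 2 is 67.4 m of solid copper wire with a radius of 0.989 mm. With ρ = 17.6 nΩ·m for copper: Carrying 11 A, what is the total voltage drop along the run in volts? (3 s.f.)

ρ = 17.6 nΩ·m = 1.76×10^-8 Ω·m
Section 1: A_strand = π(3.8300e-04)² = 4.608e-07 m²; R₁ = ρL/(N·A_s) = (1.76×10^-8)(277)/(37×4.608e-07) = 0.2859 Ω
Section 2: A = πr² = π(9.8900e-04 m)² = 3.073e-06 m²
R₂ = (1.76×10^-8)(67.4)/(3.073e-06) = 0.386 Ω
R = R₁ + R₂ = 0.672 Ω
V = IR = 11 × 0.672 = 7.39 V

7.39 V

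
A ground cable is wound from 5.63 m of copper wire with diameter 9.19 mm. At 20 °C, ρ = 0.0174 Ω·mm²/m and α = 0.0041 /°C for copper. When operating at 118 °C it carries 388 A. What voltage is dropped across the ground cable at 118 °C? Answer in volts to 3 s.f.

0.803 V

ρ = 0.0174 Ω·mm²/m = 1.74×10^-8 Ω·m
A = π(d/2)² = π(4.5950e-03 m)² = 6.633e-05 m²
R₍20₎ = ρL/A = (1.74×10^-8)(5.63)/(6.633e-05) = 0.001477 Ω
R₍118₎ = R₍20₎(1 + αΔT) = 0.001477 × (1 + 0.0041×98) = 0.00207 Ω
V = IR = 388 × 0.00207 = 0.803 V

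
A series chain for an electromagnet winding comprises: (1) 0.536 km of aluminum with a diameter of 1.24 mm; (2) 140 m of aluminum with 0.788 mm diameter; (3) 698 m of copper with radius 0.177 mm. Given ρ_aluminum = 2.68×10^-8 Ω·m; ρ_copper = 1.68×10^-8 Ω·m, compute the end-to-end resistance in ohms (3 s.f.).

Seg 1: A = π(d/2)² = π(6.2000e-04 m)² = 1.208e-06 m²
R_1 = (2.68×10^-8)(536)/(1.208e-06) = 11.9 Ω
Seg 2: A = π(d/2)² = π(3.9400e-04 m)² = 4.877e-07 m²
R_2 = (2.68×10^-8)(140)/(4.877e-07) = 7.693 Ω
Seg 3: A = πr² = π(1.7700e-04 m)² = 9.842e-08 m²
R_3 = (1.68×10^-8)(698)/(9.842e-08) = 119.1 Ω
R_total = R_1 + R_2 + R_3 = 139 Ω

139 Ω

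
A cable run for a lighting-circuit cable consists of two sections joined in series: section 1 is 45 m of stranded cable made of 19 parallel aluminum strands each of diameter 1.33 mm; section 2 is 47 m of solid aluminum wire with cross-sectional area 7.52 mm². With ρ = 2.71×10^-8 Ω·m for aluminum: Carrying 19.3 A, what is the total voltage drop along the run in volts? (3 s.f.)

Section 1: A_strand = π(6.6500e-04)² = 1.389e-06 m²; R₁ = ρL/(N·A_s) = (2.71×10^-8)(45)/(19×1.389e-06) = 0.0462 Ω
Section 2: A = 7.52 mm² = 7.520e-06 m²
R₂ = (2.71×10^-8)(47)/(7.520e-06) = 0.1694 Ω
R = R₁ + R₂ = 0.2156 Ω
V = IR = 19.3 × 0.2156 = 4.16 V

4.16 V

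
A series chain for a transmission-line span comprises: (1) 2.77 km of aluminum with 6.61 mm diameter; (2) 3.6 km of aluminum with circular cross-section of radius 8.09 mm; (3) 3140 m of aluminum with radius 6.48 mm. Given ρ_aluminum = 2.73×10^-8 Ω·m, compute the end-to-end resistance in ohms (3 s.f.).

Seg 1: A = π(d/2)² = π(3.3050e-03 m)² = 3.432e-05 m²
R_1 = (2.73×10^-8)(2770)/(3.432e-05) = 2.204 Ω
Seg 2: A = πr² = π(8.0900e-03 m)² = 2.056e-04 m²
R_2 = (2.73×10^-8)(3600)/(2.056e-04) = 0.478 Ω
Seg 3: A = πr² = π(6.4800e-03 m)² = 1.319e-04 m²
R_3 = (2.73×10^-8)(3140)/(1.319e-04) = 0.6498 Ω
R_total = R_1 + R_2 + R_3 = 3.33 Ω

3.33 Ω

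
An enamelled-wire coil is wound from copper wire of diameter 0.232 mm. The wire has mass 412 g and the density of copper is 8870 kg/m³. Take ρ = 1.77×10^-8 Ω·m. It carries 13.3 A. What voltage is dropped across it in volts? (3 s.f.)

6120 V

A = π(d/2)² = π(1.1600e-04 m)² = 4.2273e-08 m²
L = m/(density·A) = 0.412/(8870×4.2273e-08) = 1099 m
R = ρL/A = (1.77×10^-8)(1099)/(4.2273e-08) = 460.1 Ω
V = IR = 13.3 × 460.1 = 6120 V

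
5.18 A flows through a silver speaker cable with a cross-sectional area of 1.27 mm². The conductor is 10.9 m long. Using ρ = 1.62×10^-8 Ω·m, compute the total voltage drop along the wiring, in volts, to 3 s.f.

A = 1.27 mm² = 1.270e-06 m²
R = ρL/A = (1.62×10^-8)(10.9)/(1.270e-06) = 0.139 Ω
V = IR = 5.18 × 0.139 = 0.720 V

0.720 V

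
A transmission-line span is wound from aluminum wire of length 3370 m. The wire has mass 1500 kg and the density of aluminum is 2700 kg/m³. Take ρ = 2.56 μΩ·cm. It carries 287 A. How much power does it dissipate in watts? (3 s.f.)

43100 W

ρ = 2.56 μΩ·cm = 2.56×10^-8 Ω·m
A = m/(density·L) = 1500/(2700×3370) = 1.6485e-04 m²
R = ρL/A = (2.56×10^-8)(3370)/(1.6485e-04) = 0.5233 Ω
P = I²R = (287)² × 0.5233 = 43100 W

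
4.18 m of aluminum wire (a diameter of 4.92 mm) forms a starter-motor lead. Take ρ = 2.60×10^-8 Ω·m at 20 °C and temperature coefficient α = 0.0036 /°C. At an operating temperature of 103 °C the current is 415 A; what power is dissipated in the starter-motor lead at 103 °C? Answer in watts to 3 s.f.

A = π(d/2)² = π(2.4600e-03 m)² = 1.901e-05 m²
R₍20₎ = ρL/A = (2.60×10^-8)(4.18)/(1.901e-05) = 0.005716 Ω
R₍103₎ = R₍20₎(1 + αΔT) = 0.005716 × (1 + 0.0036×83) = 0.007425 Ω
P = I²R = (415)² × 0.007425 = 1280 W

1280 W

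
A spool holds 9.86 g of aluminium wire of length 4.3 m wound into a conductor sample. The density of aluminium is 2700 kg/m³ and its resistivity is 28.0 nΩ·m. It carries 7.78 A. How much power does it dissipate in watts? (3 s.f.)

8.58 W

ρ = 28.0 nΩ·m = 2.80×10^-8 Ω·m
A = m/(density·L) = 0.00986/(2700×4.3) = 8.4927e-07 m²
R = ρL/A = (2.80×10^-8)(4.3)/(8.4927e-07) = 0.1418 Ω
P = I²R = (7.78)² × 0.1418 = 8.58 W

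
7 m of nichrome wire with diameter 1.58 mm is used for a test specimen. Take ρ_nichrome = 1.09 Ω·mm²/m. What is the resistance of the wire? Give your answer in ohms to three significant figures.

ρ = 1.09 Ω·mm²/m = 1.09×10^-6 Ω·m
A = π(d/2)² = π(7.9000e-04 m)² = 1.961e-06 m²
R = ρL/A = (1.09×10^-6)(7 m)/(1.961e-06 m²) = 3.89 Ω

3.89 Ω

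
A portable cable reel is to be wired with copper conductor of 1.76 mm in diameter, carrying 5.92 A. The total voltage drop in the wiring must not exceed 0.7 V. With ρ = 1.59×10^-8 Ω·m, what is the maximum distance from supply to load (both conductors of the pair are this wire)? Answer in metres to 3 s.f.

A = π(d/2)² = π(8.8000e-04 m)² = 2.433e-06 m²
L_max = V_max·A/(2·ρI) = (0.7)(2.433e-06)/(2×1.59×10^-8×5.92) = 9.05 m

9.05 m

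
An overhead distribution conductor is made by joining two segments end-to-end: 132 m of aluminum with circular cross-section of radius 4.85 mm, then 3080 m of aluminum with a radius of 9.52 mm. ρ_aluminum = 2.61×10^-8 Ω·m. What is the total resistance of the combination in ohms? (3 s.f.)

Segment 1: A = πr² = π(4.8500e-03 m)² = 7.390e-05 m²
R₁ = ρL/A = (2.61×10^-8)(132)/(7.390e-05) = 0.04662 Ω
Segment 2: A = πr² = π(9.5200e-03 m)² = 2.847e-04 m²
R₂ = (2.61×10^-8)(3080)/(2.847e-04) = 0.2823 Ω
R = R₁ + R₂ = 0.329 Ω

0.329 Ω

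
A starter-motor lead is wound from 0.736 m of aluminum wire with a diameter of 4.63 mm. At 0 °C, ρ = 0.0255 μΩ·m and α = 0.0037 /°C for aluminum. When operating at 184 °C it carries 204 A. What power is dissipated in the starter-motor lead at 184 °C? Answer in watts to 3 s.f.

78.0 W

ρ = 0.0255 μΩ·m = 2.55×10^-8 Ω·m
A = π(d/2)² = π(2.3150e-03 m)² = 1.684e-05 m²
R₍0₎ = ρL/A = (2.55×10^-8)(0.736)/(1.684e-05) = 0.001115 Ω
R₍184₎ = R₍0₎(1 + αΔT) = 0.001115 × (1 + 0.0037×184) = 0.001874 Ω
P = I²R = (204)² × 0.001874 = 78.0 W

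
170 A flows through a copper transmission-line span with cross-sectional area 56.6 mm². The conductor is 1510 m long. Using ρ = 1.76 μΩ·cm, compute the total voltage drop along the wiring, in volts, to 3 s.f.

79.8 V

ρ = 1.76 μΩ·cm = 1.76×10^-8 Ω·m
A = 56.6 mm² = 5.660e-05 m²
R = ρL/A = (1.76×10^-8)(1510)/(5.660e-05) = 0.4695 Ω
V = IR = 170 × 0.4695 = 79.8 V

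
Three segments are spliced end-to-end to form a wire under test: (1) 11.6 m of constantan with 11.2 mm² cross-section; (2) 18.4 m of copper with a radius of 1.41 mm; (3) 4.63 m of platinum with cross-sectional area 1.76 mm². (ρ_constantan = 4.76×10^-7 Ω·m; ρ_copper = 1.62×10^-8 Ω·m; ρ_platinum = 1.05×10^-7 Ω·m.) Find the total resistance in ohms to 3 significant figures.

Seg 1: A = 11.2 mm² = 1.120e-05 m²
R_1 = (4.76×10^-7)(11.6)/(1.120e-05) = 0.493 Ω
Seg 2: A = πr² = π(1.4100e-03 m)² = 6.246e-06 m²
R_2 = (1.62×10^-8)(18.4)/(6.246e-06) = 0.04772 Ω
Seg 3: A = 1.76 mm² = 1.760e-06 m²
R_3 = (1.05×10^-7)(4.63)/(1.760e-06) = 0.2762 Ω
R_total = R_1 + R_2 + R_3 = 0.817 Ω

0.817 Ω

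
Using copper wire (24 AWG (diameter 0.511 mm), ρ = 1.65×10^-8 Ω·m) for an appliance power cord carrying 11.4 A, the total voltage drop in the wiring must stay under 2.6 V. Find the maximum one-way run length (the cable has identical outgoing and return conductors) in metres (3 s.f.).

1.42 m

A = π(0.511/2 mm)² = π(2.5550e-04 m)² = 2.051e-07 m²
L_max = V_max·A/(2·ρI) = (2.6)(2.051e-07)/(2×1.65×10^-8×11.4) = 1.42 m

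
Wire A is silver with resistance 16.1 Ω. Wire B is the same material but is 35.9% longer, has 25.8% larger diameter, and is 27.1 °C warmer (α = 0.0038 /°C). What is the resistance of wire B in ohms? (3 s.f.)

R ∝ ρL/d² with ρ ∝ (1+αΔT), so R_B/R_A = (1 + 35.9/100) × (1 + 25.8/100)⁻² × (1 + 0.0038×27.1)
= 1.359 × 0.6319 × 1.103 = 0.9472
R_B = 0.9472 × 16.1 = 15.2 Ω

15.2 Ω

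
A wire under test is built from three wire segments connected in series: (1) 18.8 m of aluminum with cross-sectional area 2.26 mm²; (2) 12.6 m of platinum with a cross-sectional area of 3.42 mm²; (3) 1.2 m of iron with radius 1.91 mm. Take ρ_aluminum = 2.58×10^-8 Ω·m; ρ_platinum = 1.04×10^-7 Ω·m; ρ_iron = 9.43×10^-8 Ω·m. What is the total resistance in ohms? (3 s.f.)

0.608 Ω

Seg 1: A = 2.26 mm² = 2.260e-06 m²
R_1 = (2.58×10^-8)(18.8)/(2.260e-06) = 0.2146 Ω
Seg 2: A = 3.42 mm² = 3.420e-06 m²
R_2 = (1.04×10^-7)(12.6)/(3.420e-06) = 0.3832 Ω
Seg 3: A = πr² = π(1.9100e-03 m)² = 1.146e-05 m²
R_3 = (9.43×10^-8)(1.2)/(1.146e-05) = 0.009874 Ω
R_total = R_1 + R_2 + R_3 = 0.608 Ω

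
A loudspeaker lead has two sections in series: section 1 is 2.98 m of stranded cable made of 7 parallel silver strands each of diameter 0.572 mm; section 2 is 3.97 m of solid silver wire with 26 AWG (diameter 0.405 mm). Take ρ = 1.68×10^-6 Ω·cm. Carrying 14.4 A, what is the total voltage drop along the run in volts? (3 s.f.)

7.86 V

ρ = 1.68×10^-6 Ω·cm = 1.68×10^-8 Ω·m
Section 1: A_strand = π(2.8600e-04)² = 2.570e-07 m²; R₁ = ρL/(N·A_s) = (1.68×10^-8)(2.98)/(7×2.570e-07) = 0.02783 Ω
Section 2: A = π(0.405/2 mm)² = π(2.0250e-04 m)² = 1.288e-07 m²
R₂ = (1.68×10^-8)(3.97)/(1.288e-07) = 0.5177 Ω
R = R₁ + R₂ = 0.5456 Ω
V = IR = 14.4 × 0.5456 = 7.86 V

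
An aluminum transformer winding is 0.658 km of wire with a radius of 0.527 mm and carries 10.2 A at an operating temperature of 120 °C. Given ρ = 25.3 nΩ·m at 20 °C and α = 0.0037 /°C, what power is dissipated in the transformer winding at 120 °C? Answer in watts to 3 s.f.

2720 W

ρ = 25.3 nΩ·m = 2.53×10^-8 Ω·m
A = πr² = π(5.2700e-04 m)² = 8.725e-07 m²
R₍20₎ = ρL/A = (2.53×10^-8)(658)/(8.725e-07) = 19.08 Ω
R₍120₎ = R₍20₎(1 + αΔT) = 19.08 × (1 + 0.0037×100) = 26.14 Ω
P = I²R = (10.2)² × 26.14 = 2720 W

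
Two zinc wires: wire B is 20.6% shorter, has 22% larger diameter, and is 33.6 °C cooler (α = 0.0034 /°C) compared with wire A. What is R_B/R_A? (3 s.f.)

0.473

R ∝ ρL/d² with ρ ∝ (1+αΔT), so R_B/R_A = (1 − 20.6/100) × (1 + 22/100)⁻² × (1 − 0.0034×33.6)
= 0.794 × 0.6719 × 0.8858 = 0.473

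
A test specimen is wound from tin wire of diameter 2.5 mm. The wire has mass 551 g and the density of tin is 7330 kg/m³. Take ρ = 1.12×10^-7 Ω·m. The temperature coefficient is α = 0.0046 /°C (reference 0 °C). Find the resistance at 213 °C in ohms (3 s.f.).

A = π(d/2)² = π(1.2500e-03 m)² = 4.9087e-06 m²
L = m/(density·A) = 0.551/(7330×4.9087e-06) = 15.31 m
R = ρL/A = (1.12×10^-7)(15.31)/(4.9087e-06) = 0.3494 Ω
R(213 °C) = 0.3494 × (1 + 0.0046×213) = 0.692 Ω

0.692 Ω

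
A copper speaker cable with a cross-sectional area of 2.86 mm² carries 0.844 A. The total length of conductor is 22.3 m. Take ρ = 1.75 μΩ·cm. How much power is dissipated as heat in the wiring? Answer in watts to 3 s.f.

ρ = 1.75 μΩ·cm = 1.75×10^-8 Ω·m
A = 2.86 mm² = 2.860e-06 m²
R = ρL/A = (1.75×10^-8)(22.3)/(2.860e-06) = 0.1365 Ω
P = I²R = (0.844)² × 0.1365 = 0.0972 W

0.0972 W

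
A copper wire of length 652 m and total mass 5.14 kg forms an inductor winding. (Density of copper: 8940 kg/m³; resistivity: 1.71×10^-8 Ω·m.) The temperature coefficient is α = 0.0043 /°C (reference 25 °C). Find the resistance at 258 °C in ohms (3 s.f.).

25.3 Ω

A = m/(density·L) = 5.14/(8940×652) = 8.8182e-07 m²
R = ρL/A = (1.71×10^-8)(652)/(8.8182e-07) = 12.64 Ω
R(258 °C) = 12.64 × (1 + 0.0043×233) = 25.3 Ω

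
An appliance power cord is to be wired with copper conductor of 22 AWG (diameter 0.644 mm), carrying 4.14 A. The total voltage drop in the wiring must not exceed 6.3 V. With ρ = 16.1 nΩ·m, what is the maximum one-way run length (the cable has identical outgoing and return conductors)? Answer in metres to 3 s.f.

15.4 m

ρ = 16.1 nΩ·m = 1.61×10^-8 Ω·m
A = π(0.644/2 mm)² = π(3.2200e-04 m)² = 3.257e-07 m²
L_max = V_max·A/(2·ρI) = (6.3)(3.257e-07)/(2×1.61×10^-8×4.14) = 15.4 m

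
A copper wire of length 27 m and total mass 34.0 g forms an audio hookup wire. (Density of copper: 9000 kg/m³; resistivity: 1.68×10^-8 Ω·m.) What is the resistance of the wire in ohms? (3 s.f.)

A = m/(density·L) = 0.034/(9000×27) = 1.3992e-07 m²
R = ρL/A = (1.68×10^-8)(27)/(1.3992e-07) = 3.24 Ω

3.24 Ω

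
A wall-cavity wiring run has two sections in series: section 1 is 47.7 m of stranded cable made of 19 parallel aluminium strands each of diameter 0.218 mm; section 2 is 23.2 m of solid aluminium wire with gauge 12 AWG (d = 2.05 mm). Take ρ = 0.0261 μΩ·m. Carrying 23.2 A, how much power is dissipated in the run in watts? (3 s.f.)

ρ = 0.0261 μΩ·m = 2.61×10^-8 Ω·m
Section 1: A_strand = π(1.0900e-04)² = 3.733e-08 m²; R₁ = ρL/(N·A_s) = (2.61×10^-8)(47.7)/(19×3.733e-08) = 1.756 Ω
Section 2: A = π(2.05/2 mm)² = π(1.0250e-03 m)² = 3.301e-06 m²
R₂ = (2.61×10^-8)(23.2)/(3.301e-06) = 0.1835 Ω
R = R₁ + R₂ = 1.939 Ω
P = I²R = (23.2)² × 1.939 = 1040 W

1040 W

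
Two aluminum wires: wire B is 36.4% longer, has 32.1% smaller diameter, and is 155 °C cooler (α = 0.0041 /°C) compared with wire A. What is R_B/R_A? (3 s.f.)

1.08

R ∝ ρL/d² with ρ ∝ (1+αΔT), so R_B/R_A = (1 + 36.4/100) × (1 − 32.1/100)⁻² × (1 − 0.0041×155)
= 1.364 × 2.169 × 0.3645 = 1.08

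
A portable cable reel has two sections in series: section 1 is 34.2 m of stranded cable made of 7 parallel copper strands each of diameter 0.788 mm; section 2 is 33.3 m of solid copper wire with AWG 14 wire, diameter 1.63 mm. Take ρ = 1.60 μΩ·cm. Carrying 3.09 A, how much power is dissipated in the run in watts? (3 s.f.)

3.97 W

ρ = 1.60 μΩ·cm = 1.60×10^-8 Ω·m
Section 1: A_strand = π(3.9400e-04)² = 4.877e-07 m²; R₁ = ρL/(N·A_s) = (1.60×10^-8)(34.2)/(7×4.877e-07) = 0.1603 Ω
Section 2: A = π(1.63/2 mm)² = π(8.1500e-04 m)² = 2.087e-06 m²
R₂ = (1.60×10^-8)(33.3)/(2.087e-06) = 0.2553 Ω
R = R₁ + R₂ = 0.4156 Ω
P = I²R = (3.09)² × 0.4156 = 3.97 W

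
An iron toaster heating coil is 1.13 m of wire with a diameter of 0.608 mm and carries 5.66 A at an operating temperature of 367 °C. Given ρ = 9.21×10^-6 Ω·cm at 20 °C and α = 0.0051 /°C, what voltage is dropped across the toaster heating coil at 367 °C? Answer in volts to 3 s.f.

5.62 V

ρ = 9.21×10^-6 Ω·cm = 9.21×10^-8 Ω·m
A = π(d/2)² = π(3.0400e-04 m)² = 2.903e-07 m²
R₍20₎ = ρL/A = (9.21×10^-8)(1.13)/(2.903e-07) = 0.3585 Ω
R₍367₎ = R₍20₎(1 + αΔT) = 0.3585 × (1 + 0.0051×347) = 0.9928 Ω
V = IR = 5.66 × 0.9928 = 5.62 V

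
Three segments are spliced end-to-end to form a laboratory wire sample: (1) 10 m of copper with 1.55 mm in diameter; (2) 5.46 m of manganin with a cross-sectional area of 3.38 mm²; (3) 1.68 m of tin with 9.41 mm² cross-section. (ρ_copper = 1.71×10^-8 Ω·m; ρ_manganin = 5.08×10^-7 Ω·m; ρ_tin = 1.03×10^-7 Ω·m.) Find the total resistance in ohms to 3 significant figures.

0.930 Ω

Seg 1: A = π(d/2)² = π(7.7500e-04 m)² = 1.887e-06 m²
R_1 = (1.71×10^-8)(10)/(1.887e-06) = 0.09062 Ω
Seg 2: A = 3.38 mm² = 3.380e-06 m²
R_2 = (5.08×10^-7)(5.46)/(3.380e-06) = 0.8206 Ω
Seg 3: A = 9.41 mm² = 9.410e-06 m²
R_3 = (1.03×10^-7)(1.68)/(9.410e-06) = 0.01839 Ω
R_total = R_1 + R_2 + R_3 = 0.930 Ω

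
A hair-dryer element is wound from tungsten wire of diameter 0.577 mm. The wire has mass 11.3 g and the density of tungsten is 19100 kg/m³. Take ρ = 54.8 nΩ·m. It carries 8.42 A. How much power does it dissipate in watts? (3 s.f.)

33.6 W

ρ = 54.8 nΩ·m = 5.48×10^-8 Ω·m
A = π(d/2)² = π(2.8850e-04 m)² = 2.6148e-07 m²
L = m/(density·A) = 0.0113/(19100×2.6148e-07) = 2.263 m
R = ρL/A = (5.48×10^-8)(2.263)/(2.6148e-07) = 0.4742 Ω
P = I²R = (8.42)² × 0.4742 = 33.6 W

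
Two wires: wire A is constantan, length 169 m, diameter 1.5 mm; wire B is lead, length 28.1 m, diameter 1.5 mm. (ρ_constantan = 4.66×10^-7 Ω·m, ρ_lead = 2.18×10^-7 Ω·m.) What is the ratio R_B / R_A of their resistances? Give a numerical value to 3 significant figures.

R ∝ ρL/d², so R_B/R_A = (ρ_B/ρ_A) × (L_B/L_A)
= (2.18×10^-7/4.66×10^-7) × (28.1/169) = 0.0778

0.0778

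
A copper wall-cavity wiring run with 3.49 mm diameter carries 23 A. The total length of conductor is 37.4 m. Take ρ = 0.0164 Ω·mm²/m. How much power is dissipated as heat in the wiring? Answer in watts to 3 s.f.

33.9 W

ρ = 0.0164 Ω·mm²/m = 1.64×10^-8 Ω·m
A = π(d/2)² = π(1.7450e-03 m)² = 9.566e-06 m²
R = ρL/A = (1.64×10^-8)(37.4)/(9.566e-06) = 0.06412 Ω
P = I²R = (23)² × 0.06412 = 33.9 W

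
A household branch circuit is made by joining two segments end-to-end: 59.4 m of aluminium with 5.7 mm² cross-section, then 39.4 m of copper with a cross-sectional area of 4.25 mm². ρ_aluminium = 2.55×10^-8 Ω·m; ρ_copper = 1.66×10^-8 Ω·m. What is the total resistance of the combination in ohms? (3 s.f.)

Segment 1: A = 5.7 mm² = 5.700e-06 m²
R₁ = ρL/A = (2.55×10^-8)(59.4)/(5.700e-06) = 0.2657 Ω
Segment 2: A = 4.25 mm² = 4.250e-06 m²
R₂ = (1.66×10^-8)(39.4)/(4.250e-06) = 0.1539 Ω
R = R₁ + R₂ = 0.420 Ω

0.420 Ω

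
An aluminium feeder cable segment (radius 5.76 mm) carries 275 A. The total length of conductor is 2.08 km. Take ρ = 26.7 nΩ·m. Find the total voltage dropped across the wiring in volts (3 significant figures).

147 V

ρ = 26.7 nΩ·m = 2.67×10^-8 Ω·m
A = πr² = π(5.7600e-03 m)² = 1.042e-04 m²
R = ρL/A = (2.67×10^-8)(2080)/(1.042e-04) = 0.5328 Ω
V = IR = 275 × 0.5328 = 147 V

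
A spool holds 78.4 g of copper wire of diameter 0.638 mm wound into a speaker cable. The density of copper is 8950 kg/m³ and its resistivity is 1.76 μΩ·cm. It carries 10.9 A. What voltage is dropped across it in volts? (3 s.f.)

ρ = 1.76 μΩ·cm = 1.76×10^-8 Ω·m
A = π(d/2)² = π(3.1900e-04 m)² = 3.1969e-07 m²
L = m/(density·A) = 0.0784/(8950×3.1969e-07) = 27.4 m
R = ρL/A = (1.76×10^-8)(27.4)/(3.1969e-07) = 1.508 Ω
V = IR = 10.9 × 1.508 = 16.4 V

16.4 V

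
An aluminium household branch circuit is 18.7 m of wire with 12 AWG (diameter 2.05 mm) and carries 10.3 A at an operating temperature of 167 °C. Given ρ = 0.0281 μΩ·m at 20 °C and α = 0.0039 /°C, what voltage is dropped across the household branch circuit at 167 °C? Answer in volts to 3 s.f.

2.58 V

ρ = 0.0281 μΩ·m = 2.81×10^-8 Ω·m
A = π(2.05/2 mm)² = π(1.0250e-03 m)² = 3.301e-06 m²
R₍20₎ = ρL/A = (2.81×10^-8)(18.7)/(3.301e-06) = 0.1592 Ω
R₍167₎ = R₍20₎(1 + αΔT) = 0.1592 × (1 + 0.0039×147) = 0.2505 Ω
V = IR = 10.3 × 0.2505 = 2.58 V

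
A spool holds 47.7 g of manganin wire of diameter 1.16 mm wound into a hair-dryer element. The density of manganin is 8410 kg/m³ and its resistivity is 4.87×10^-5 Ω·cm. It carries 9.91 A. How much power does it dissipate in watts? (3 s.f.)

243 W

ρ = 4.87×10^-5 Ω·cm = 4.87×10^-7 Ω·m
A = π(d/2)² = π(5.8000e-04 m)² = 1.0568e-06 m²
L = m/(density·A) = 0.0477/(8410×1.0568e-06) = 5.367 m
R = ρL/A = (4.87×10^-7)(5.367)/(1.0568e-06) = 2.473 Ω
P = I²R = (9.91)² × 2.473 = 243 W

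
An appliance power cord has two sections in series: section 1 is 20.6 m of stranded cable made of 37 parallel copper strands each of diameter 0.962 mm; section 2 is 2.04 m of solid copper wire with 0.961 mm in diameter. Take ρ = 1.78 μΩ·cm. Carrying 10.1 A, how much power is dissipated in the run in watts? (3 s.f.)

6.50 W

ρ = 1.78 μΩ·cm = 1.78×10^-8 Ω·m
Section 1: A_strand = π(4.8100e-04)² = 7.268e-07 m²; R₁ = ρL/(N·A_s) = (1.78×10^-8)(20.6)/(37×7.268e-07) = 0.01363 Ω
Section 2: A = π(d/2)² = π(4.8050e-04 m)² = 7.253e-07 m²
R₂ = (1.78×10^-8)(2.04)/(7.253e-07) = 0.05006 Ω
R = R₁ + R₂ = 0.0637 Ω
P = I²R = (10.1)² × 0.0637 = 6.50 W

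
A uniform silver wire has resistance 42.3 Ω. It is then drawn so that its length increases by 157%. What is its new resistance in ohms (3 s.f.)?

k = 1 + 157/100 = 2.57; volume constant ⇒ A' = A/k, so R' = k²R.
R' = 6.605 × 42.3 = 279 Ω

279 Ω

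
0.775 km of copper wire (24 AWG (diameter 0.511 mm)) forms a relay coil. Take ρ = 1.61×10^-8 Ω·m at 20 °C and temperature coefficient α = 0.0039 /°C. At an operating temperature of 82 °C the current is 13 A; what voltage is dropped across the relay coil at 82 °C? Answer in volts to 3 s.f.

982 V

A = π(0.511/2 mm)² = π(2.5550e-04 m)² = 2.051e-07 m²
R₍20₎ = ρL/A = (1.61×10^-8)(775)/(2.051e-07) = 60.84 Ω
R₍82₎ = R₍20₎(1 + αΔT) = 60.84 × (1 + 0.0039×62) = 75.55 Ω
V = IR = 13 × 75.55 = 982 V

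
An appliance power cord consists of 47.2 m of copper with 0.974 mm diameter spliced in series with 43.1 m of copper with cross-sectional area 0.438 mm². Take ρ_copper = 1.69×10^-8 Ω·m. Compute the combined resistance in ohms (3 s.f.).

2.73 Ω

Segment 1: A = π(d/2)² = π(4.8700e-04 m)² = 7.451e-07 m²
R₁ = ρL/A = (1.69×10^-8)(47.2)/(7.451e-07) = 1.071 Ω
Segment 2: A = 0.438 mm² = 4.380e-07 m²
R₂ = (1.69×10^-8)(43.1)/(4.380e-07) = 1.663 Ω
R = R₁ + R₂ = 2.73 Ω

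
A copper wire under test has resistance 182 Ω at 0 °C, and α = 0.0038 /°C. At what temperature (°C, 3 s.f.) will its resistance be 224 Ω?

R = R₀(1 + α(T − T₀)) ⇒ T = T₀ + (R/R₀ − 1)/α
T = 0 + (224/182 − 1)/0.0038 = 0 + (0.2308)/0.0038 = 60.7 °C

60.7 °C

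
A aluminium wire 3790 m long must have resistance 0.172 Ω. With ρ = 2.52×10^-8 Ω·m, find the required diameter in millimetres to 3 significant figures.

A = ρL/R = (2.52×10^-8)(3790)/(0.172) = 5.553e-04 m²
d = 2√(A/π) = 2.659e-02 m = 26.6 mm

26.6 mm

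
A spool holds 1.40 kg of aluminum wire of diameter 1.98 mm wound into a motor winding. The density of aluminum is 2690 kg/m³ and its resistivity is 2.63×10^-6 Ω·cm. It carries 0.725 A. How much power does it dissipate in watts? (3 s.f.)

ρ = 2.63×10^-6 Ω·cm = 2.63×10^-8 Ω·m
A = π(d/2)² = π(9.9000e-04 m)² = 3.0791e-06 m²
L = m/(density·A) = 1.4/(2690×3.0791e-06) = 169 m
R = ρL/A = (2.63×10^-8)(169)/(3.0791e-06) = 1.444 Ω
P = I²R = (0.725)² × 1.444 = 0.759 W

0.759 W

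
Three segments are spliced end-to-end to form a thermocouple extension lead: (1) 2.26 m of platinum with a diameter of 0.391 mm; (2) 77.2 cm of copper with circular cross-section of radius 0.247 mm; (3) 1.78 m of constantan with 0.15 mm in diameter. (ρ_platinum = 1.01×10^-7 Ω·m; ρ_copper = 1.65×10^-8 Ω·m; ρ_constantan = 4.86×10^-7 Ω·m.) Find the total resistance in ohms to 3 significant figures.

50.9 Ω

Seg 1: A = π(d/2)² = π(1.9550e-04 m)² = 1.201e-07 m²
R_1 = (1.01×10^-7)(2.26)/(1.201e-07) = 1.901 Ω
Seg 2: A = πr² = π(2.4700e-04 m)² = 1.917e-07 m²
R_2 = (1.65×10^-8)(0.772)/(1.917e-07) = 0.06646 Ω
Seg 3: A = π(d/2)² = π(7.5000e-05 m)² = 1.767e-08 m²
R_3 = (4.86×10^-7)(1.78)/(1.767e-08) = 48.95 Ω
R_total = R_1 + R_2 + R_3 = 50.9 Ω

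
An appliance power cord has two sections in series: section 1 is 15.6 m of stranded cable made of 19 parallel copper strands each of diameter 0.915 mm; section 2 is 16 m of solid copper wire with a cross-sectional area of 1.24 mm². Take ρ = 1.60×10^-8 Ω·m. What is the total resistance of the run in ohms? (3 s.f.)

Section 1: A_strand = π(4.5750e-04)² = 6.576e-07 m²; R₁ = ρL/(N·A_s) = (1.60×10^-8)(15.6)/(19×6.576e-07) = 0.01998 Ω
Section 2: A = 1.24 mm² = 1.240e-06 m²
R₂ = (1.60×10^-8)(16)/(1.240e-06) = 0.2065 Ω
R = R₁ + R₂ = 0.226 Ω

0.226 Ω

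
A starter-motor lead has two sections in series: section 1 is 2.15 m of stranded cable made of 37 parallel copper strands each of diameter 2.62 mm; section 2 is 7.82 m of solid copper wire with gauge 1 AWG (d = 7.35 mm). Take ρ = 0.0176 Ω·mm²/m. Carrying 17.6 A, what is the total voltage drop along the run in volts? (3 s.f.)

ρ = 0.0176 Ω·mm²/m = 1.76×10^-8 Ω·m
Section 1: A_strand = π(1.3100e-03)² = 5.391e-06 m²; R₁ = ρL/(N·A_s) = (1.76×10^-8)(2.15)/(37×5.391e-06) = 1.897×10^-4 Ω
Section 2: A = π(7.35/2 mm)² = π(3.6750e-03 m)² = 4.243e-05 m²
R₂ = (1.76×10^-8)(7.82)/(4.243e-05) = 0.003244 Ω
R = R₁ + R₂ = 0.003434 Ω
V = IR = 17.6 × 0.003434 = 0.0604 V

0.0604 V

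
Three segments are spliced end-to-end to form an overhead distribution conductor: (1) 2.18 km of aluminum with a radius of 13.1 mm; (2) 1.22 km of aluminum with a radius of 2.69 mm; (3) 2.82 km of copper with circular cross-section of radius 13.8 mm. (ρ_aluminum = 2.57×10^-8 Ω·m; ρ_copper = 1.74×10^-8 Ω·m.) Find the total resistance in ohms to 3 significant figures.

Seg 1: A = πr² = π(1.3100e-02 m)² = 5.391e-04 m²
R_1 = (2.57×10^-8)(2180)/(5.391e-04) = 0.1039 Ω
Seg 2: A = πr² = π(2.6900e-03 m)² = 2.273e-05 m²
R_2 = (2.57×10^-8)(1220)/(2.273e-05) = 1.379 Ω
Seg 3: A = πr² = π(1.3800e-02 m)² = 5.983e-04 m²
R_3 = (1.74×10^-8)(2820)/(5.983e-04) = 0.08201 Ω
R_total = R_1 + R_2 + R_3 = 1.57 Ω

1.57 Ω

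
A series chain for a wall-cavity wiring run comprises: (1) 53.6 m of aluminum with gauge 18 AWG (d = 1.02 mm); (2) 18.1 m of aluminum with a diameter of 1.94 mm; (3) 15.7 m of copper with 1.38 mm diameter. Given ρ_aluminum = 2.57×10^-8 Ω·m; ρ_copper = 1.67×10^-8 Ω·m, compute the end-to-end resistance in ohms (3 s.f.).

Seg 1: A = π(1.02/2 mm)² = π(5.1000e-04 m)² = 8.171e-07 m²
R_1 = (2.57×10^-8)(53.6)/(8.171e-07) = 1.686 Ω
Seg 2: A = π(d/2)² = π(9.7000e-04 m)² = 2.956e-06 m²
R_2 = (2.57×10^-8)(18.1)/(2.956e-06) = 0.1574 Ω
Seg 3: A = π(d/2)² = π(6.9000e-04 m)² = 1.496e-06 m²
R_3 = (1.67×10^-8)(15.7)/(1.496e-06) = 0.1753 Ω
R_total = R_1 + R_2 + R_3 = 2.02 Ω

2.02 Ω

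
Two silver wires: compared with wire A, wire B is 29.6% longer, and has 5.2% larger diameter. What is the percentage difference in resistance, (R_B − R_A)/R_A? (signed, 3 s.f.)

17.1%

R ∝ L/d², so R_B/R_A = (1 + 29.6/100) × (1 + 5.2/100)⁻²
= 1.296 × 0.9036 = 1.171
(R_B − R_A)/R_A = 1.171 − 1 = 17.1%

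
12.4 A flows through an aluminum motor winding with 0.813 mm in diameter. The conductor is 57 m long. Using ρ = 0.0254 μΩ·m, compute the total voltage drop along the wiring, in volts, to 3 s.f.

ρ = 0.0254 μΩ·m = 2.54×10^-8 Ω·m
A = π(d/2)² = π(4.0650e-04 m)² = 5.191e-07 m²
R = ρL/A = (2.54×10^-8)(57)/(5.191e-07) = 2.789 Ω
V = IR = 12.4 × 2.789 = 34.6 V

34.6 V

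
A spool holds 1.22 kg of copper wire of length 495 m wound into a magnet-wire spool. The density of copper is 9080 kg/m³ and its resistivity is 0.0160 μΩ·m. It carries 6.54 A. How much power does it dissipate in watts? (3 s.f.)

1250 W

ρ = 0.0160 μΩ·m = 1.60×10^-8 Ω·m
A = m/(density·L) = 1.22/(9080×495) = 2.7144e-07 m²
R = ρL/A = (1.60×10^-8)(495)/(2.7144e-07) = 29.18 Ω
P = I²R = (6.54)² × 29.18 = 1250 W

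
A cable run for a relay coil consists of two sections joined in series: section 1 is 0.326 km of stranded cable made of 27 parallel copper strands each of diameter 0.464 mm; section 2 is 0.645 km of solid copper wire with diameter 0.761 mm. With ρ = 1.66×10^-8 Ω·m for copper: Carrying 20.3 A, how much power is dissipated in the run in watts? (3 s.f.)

10200 W

Section 1: A_strand = π(2.3200e-04)² = 1.691e-07 m²; R₁ = ρL/(N·A_s) = (1.66×10^-8)(326)/(27×1.691e-07) = 1.185 Ω
Section 2: A = π(d/2)² = π(3.8050e-04 m)² = 4.548e-07 m²
R₂ = (1.66×10^-8)(645)/(4.548e-07) = 23.54 Ω
R = R₁ + R₂ = 24.73 Ω
P = I²R = (20.3)² × 24.73 = 10200 W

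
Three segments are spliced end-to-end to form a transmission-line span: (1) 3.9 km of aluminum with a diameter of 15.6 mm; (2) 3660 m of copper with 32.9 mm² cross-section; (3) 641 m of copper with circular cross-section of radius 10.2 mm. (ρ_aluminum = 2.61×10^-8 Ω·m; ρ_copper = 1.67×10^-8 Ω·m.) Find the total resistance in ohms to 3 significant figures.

Seg 1: A = π(d/2)² = π(7.8000e-03 m)² = 1.911e-04 m²
R_1 = (2.61×10^-8)(3900)/(1.911e-04) = 0.5326 Ω
Seg 2: A = 32.9 mm² = 3.290e-05 m²
R_2 = (1.67×10^-8)(3660)/(3.290e-05) = 1.858 Ω
Seg 3: A = πr² = π(1.0200e-02 m)² = 3.269e-04 m²
R_3 = (1.67×10^-8)(641)/(3.269e-04) = 0.03275 Ω
R_total = R_1 + R_2 + R_3 = 2.42 Ω

2.42 Ω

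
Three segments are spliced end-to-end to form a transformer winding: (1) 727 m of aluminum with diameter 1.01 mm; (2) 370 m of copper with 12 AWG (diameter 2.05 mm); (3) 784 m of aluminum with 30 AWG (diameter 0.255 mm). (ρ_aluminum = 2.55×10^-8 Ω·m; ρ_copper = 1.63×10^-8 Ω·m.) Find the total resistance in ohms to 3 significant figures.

416 Ω

Seg 1: A = π(d/2)² = π(5.0500e-04 m)² = 8.012e-07 m²
R_1 = (2.55×10^-8)(727)/(8.012e-07) = 23.14 Ω
Seg 2: A = π(2.05/2 mm)² = π(1.0250e-03 m)² = 3.301e-06 m²
R_2 = (1.63×10^-8)(370)/(3.301e-06) = 1.827 Ω
Seg 3: A = π(0.255/2 mm)² = π(1.2750e-04 m)² = 5.107e-08 m²
R_3 = (2.55×10^-8)(784)/(5.107e-08) = 391.5 Ω
R_total = R_1 + R_2 + R_3 = 416 Ω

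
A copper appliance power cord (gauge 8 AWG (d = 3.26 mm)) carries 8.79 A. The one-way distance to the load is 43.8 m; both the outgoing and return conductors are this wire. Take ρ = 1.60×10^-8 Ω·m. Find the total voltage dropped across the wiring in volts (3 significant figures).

A = π(3.26/2 mm)² = π(1.6300e-03 m)² = 8.347e-06 m²
Total conductor length (both ways) L = 2 × 43.8 = 87.6 m
R = ρL/A = (1.60×10^-8)(87.6)/(8.347e-06) = 0.1679 Ω
V = IR = 8.79 × 0.1679 = 1.48 V

1.48 V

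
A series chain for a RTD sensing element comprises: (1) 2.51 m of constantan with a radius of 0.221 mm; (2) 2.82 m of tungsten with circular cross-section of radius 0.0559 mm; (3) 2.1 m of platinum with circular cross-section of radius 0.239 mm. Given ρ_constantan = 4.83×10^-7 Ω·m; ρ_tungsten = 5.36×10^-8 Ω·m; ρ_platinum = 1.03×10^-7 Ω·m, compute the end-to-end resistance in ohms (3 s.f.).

24.5 Ω

Seg 1: A = πr² = π(2.2100e-04 m)² = 1.534e-07 m²
R_1 = (4.83×10^-7)(2.51)/(1.534e-07) = 7.901 Ω
Seg 2: A = πr² = π(5.5900e-05 m)² = 9.817e-09 m²
R_2 = (5.36×10^-8)(2.82)/(9.817e-09) = 15.4 Ω
Seg 3: A = πr² = π(2.3900e-04 m)² = 1.795e-07 m²
R_3 = (1.03×10^-7)(2.1)/(1.795e-07) = 1.205 Ω
R_total = R_1 + R_2 + R_3 = 24.5 Ω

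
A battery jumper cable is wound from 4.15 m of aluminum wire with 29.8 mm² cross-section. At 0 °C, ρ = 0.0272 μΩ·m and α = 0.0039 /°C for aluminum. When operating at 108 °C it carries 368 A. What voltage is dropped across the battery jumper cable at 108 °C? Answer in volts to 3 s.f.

1.98 V

ρ = 0.0272 μΩ·m = 2.72×10^-8 Ω·m
A = 29.8 mm² = 2.980e-05 m²
R₍0₎ = ρL/A = (2.72×10^-8)(4.15)/(2.980e-05) = 0.003788 Ω
R₍108₎ = R₍0₎(1 + αΔT) = 0.003788 × (1 + 0.0039×108) = 0.005383 Ω
V = IR = 368 × 0.005383 = 1.98 V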